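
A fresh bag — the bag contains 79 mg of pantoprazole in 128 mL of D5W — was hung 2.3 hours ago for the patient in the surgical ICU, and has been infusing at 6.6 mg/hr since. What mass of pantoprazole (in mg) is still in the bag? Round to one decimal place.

Concentration = 79 mg ÷ 128 mL = 0.6171875 mg/mL
Rate = 6.6 mg/hr ÷ 0.6171875 mg/mL = 10.69367 mL/hr
Volume infused = 10.69367 mL/hr × 2.3 hr = 24.59544 mL
Volume remaining = 128 − 24.59544 = 103.4046 mL
Drug remaining = 103.4046 mL × 0.6171875 mg/mL = 63.82 mg

63.8 mg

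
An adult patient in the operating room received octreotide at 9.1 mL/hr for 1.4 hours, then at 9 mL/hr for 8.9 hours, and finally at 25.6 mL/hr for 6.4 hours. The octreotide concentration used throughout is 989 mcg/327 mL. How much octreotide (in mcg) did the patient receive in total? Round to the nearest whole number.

776 mcg

Concentration = 989 mcg ÷ 327 mL = 3.024465 mcg/mL
Stage 1: 9.1 mL/hr × 1.4 hr = 12.74 mL → 12.74 mL × 3.024465 mcg/mL = 38.53168 mcg
Stage 2: 9 mL/hr × 8.9 hr = 80.1 mL → 80.1 mL × 3.024465 mcg/mL = 242.2596 mcg
Stage 3: 25.6 mL/hr × 6.4 hr = 163.84 mL → 163.84 mL × 3.024465 mcg/mL = 495.5283 mcg
Total = 38.53168 + 242.2596 + 495.5283 = 776.3196 mcg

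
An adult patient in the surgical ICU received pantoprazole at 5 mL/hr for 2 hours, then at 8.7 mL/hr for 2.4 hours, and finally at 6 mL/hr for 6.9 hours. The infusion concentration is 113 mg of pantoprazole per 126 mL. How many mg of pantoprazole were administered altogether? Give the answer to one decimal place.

Concentration = 113 mg ÷ 126 mL = 0.8968254 mg/mL
Stage 1: 5 mL/hr × 2 hr = 10 mL → 10 mL × 0.8968254 mg/mL = 8.968254 mg
Stage 2: 8.7 mL/hr × 2.4 hr = 20.88 mL → 20.88 mL × 0.8968254 mg/mL = 18.72571 mg
Stage 3: 6 mL/hr × 6.9 hr = 41.4 mL → 41.4 mL × 0.8968254 mg/mL = 37.12857 mg
Total = 8.968254 + 18.72571 + 37.12857 = 64.82254 mg

64.8 mg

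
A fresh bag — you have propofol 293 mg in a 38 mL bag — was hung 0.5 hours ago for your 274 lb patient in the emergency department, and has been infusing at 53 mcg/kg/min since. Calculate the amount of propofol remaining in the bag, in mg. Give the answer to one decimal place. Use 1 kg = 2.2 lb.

95.0 mg

Weight = 274 lb ÷ 2.2 lb/kg = 124.5455 kg
Dose = 53 mcg/kg/min × 124.5455 kg = 6600.909 mcg/min
6600.909 mcg/min × 60 min/hr = 396054.5 mcg/hr
Concentration = 293 mg ÷ 38 mL = 7.710526 mg/mL = 7710.526 mcg/mL
Rate = 396054.5 mcg/hr ÷ 7710.526 mcg/mL = 51.36544 mL/hr
Volume infused = 51.36544 mL/hr × 0.5 hr = 25.68272 mL
Volume remaining = 38 − 25.68272 = 12.31728 mL
Drug remaining = 12.31728 mL × 7710.526 mcg/mL = 94972.73 mcg = 94.97273 mg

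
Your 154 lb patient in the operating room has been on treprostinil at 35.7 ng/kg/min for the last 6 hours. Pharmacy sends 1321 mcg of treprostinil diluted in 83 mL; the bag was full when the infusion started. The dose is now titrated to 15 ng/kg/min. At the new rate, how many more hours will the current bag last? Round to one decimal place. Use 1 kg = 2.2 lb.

6.7 hours

Initial rate:
Weight = 154 lb ÷ 2.2 lb/kg = 70 kg
Dose = 35.7 ng/kg/min × 70 kg = 2499 ng/min
2499 ng/min × 60 min/hr = 149940 ng/hr
Concentration = 1321 mcg ÷ 83 mL = 15.91566 mcg/mL = 15915.66 ng/mL
Rate = 149940 ng/hr ÷ 15915.66 ng/mL = 9.420908 mL/hr
Volume infused so far = 9.420908 mL/hr × 6 hr = 56.52545 mL
Volume remaining = 83 − 56.52545 = 26.47455 mL
New rate:
Dose = 15 ng/kg/min × 70 kg = 1050 ng/min
1050 ng/min × 60 min/hr = 63000 ng/hr
Rate = 63000 ng/hr ÷ 15915.66 ng/mL = 3.958365 mL/hr
Time remaining = 26.47455 mL ÷ 3.958365 mL/hr = 6.688254 hr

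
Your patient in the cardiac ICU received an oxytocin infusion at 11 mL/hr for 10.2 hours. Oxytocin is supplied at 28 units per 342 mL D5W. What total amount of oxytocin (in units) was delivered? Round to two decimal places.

Concentration = 28 units ÷ 342 mL = 0.08187135 units/mL = 81.87135 milliunits/mL
Drug rate = 11 mL/hr × 81.87135 milliunits/mL = 900.5848 milliunits/hr
Total = 900.5848 milliunits/hr × 10.2 hr = 9185.965 milliunits = 9.185965 units

9.19 units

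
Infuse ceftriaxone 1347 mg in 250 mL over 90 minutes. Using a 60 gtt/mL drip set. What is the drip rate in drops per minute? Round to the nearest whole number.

167 gtt/min

250 mL ÷ (90 min) = 2.777778 mL/min
2.777778 mL/min × 60 gtt/mL = 166.6667 gtt/min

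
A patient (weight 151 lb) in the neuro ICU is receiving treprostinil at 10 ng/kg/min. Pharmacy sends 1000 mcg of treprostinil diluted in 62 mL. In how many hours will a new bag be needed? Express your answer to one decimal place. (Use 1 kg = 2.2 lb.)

24.3 hours

Weight = 151 lb ÷ 2.2 lb/kg = 68.63636 kg
Dose = 10 ng/kg/min × 68.63636 kg = 686.3636 ng/min
686.3636 ng/min × 60 min/hr = 41181.82 ng/hr
Concentration = 1000 mcg ÷ 62 mL = 16.12903 mcg/mL = 16129.03 ng/mL
Rate = 41181.82 ng/hr ÷ 16129.03 ng/mL = 2.553273 mL/hr
Duration = 62 mL ÷ 2.553273 mL/hr = 24.28256 hr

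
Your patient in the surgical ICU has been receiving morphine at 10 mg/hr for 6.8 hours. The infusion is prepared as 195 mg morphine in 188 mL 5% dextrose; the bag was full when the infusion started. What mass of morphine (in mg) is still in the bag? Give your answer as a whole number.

127 mg

Concentration = 195 mg ÷ 188 mL = 1.037234 mg/mL
Rate = 10 mg/hr ÷ 1.037234 mg/mL = 9.641026 mL/hr
Volume infused = 9.641026 mL/hr × 6.8 hr = 65.55897 mL
Volume remaining = 188 − 65.55897 = 122.441 mL
Drug remaining = 122.441 mL × 1.037234 mg/mL = 127 mg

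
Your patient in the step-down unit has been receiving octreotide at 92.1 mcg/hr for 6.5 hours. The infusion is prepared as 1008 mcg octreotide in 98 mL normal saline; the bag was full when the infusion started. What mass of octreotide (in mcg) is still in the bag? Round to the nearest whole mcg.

409 mcg

Concentration = 1008 mcg ÷ 98 mL = 10.28571 mcg/mL
Rate = 92.1 mcg/hr ÷ 10.28571 mcg/mL = 8.954167 mL/hr
Volume infused = 8.954167 mL/hr × 6.5 hr = 58.20208 mL
Volume remaining = 98 − 58.20208 = 39.79792 mL
Drug remaining = 39.79792 mL × 10.28571 mcg/mL = 409.35 mcg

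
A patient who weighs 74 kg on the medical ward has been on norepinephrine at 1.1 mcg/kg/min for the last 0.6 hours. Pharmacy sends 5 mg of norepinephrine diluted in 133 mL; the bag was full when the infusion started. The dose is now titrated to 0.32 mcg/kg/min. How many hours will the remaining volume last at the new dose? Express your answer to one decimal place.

Initial rate:
Dose = 1.1 mcg/kg/min × 74 kg = 81.4 mcg/min
81.4 mcg/min × 60 min/hr = 4884 mcg/hr
Concentration = 5 mg ÷ 133 mL = 0.03759398 mg/mL = 37.59398 mcg/mL
Rate = 4884 mcg/hr ÷ 37.59398 mcg/mL = 129.9144 mL/hr
Volume infused so far = 129.9144 mL/hr × 0.6 hr = 77.94864 mL
Volume remaining = 133 − 77.94864 = 55.05136 mL
New rate:
Dose = 0.32 mcg/kg/min × 74 kg = 23.68 mcg/min
23.68 mcg/min × 60 min/hr = 1420.8 mcg/hr
Rate = 1420.8 mcg/hr ÷ 37.59398 mcg/mL = 37.79328 mL/hr
Time remaining = 55.05136 mL ÷ 37.79328 mL/hr = 1.456644 hr

1.5 hours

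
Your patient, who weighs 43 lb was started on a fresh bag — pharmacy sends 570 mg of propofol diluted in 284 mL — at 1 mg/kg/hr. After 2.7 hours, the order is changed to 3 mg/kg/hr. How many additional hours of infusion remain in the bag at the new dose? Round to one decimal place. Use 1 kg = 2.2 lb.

8.8 hours

Initial rate:
Weight = 43 lb ÷ 2.2 lb/kg = 19.54545 kg
Dose = 1 mg/kg/hr × 19.54545 kg = 19.54545 mg/hr
Concentration = 570 mg ÷ 284 mL = 2.007042 mg/mL
Rate = 19.54545 mg/hr ÷ 2.007042 mg/mL = 9.738437 mL/hr
Volume infused so far = 9.738437 mL/hr × 2.7 hr = 26.29378 mL
Volume remaining = 284 − 26.29378 = 257.7062 mL
New rate:
Dose = 3 mg/kg/hr × 19.54545 kg = 58.63636 mg/hr
Rate = 58.63636 mg/hr ÷ 2.007042 mg/mL = 29.21531 mL/hr
Time remaining = 257.7062 mL ÷ 29.21531 mL/hr = 8.82093 hr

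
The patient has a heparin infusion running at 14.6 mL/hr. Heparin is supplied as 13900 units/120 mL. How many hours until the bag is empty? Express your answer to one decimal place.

8.2 hours

Duration = 120 mL ÷ 14.6 mL/hr = 8.219178 hr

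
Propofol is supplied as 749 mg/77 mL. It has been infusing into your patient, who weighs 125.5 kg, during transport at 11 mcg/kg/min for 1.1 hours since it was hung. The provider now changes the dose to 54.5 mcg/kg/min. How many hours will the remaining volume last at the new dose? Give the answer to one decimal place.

1.6 hours

Initial rate:
Dose = 11 mcg/kg/min × 125.5 kg = 1380.5 mcg/min
1380.5 mcg/min × 60 min/hr = 82830 mcg/hr
Concentration = 749 mg ÷ 77 mL = 9.727273 mg/mL = 9727.273 mcg/mL
Rate = 82830 mcg/hr ÷ 9727.273 mcg/mL = 8.515234 mL/hr
Volume infused so far = 8.515234 mL/hr × 1.1 hr = 9.366757 mL
Volume remaining = 77 − 9.366757 = 67.63324 mL
New rate:
Dose = 54.5 mcg/kg/min × 125.5 kg = 6839.75 mcg/min
6839.75 mcg/min × 60 min/hr = 410385 mcg/hr
Rate = 410385 mcg/hr ÷ 9727.273 mcg/mL = 42.18911 mL/hr
Time remaining = 67.63324 mL ÷ 42.18911 mL/hr = 1.603097 hr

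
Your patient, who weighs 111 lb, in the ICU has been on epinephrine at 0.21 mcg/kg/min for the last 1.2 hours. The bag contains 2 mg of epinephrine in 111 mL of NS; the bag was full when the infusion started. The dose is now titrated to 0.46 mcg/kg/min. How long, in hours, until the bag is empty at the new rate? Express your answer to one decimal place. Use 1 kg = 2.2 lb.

0.9 hours

Initial rate:
Weight = 111 lb ÷ 2.2 lb/kg = 50.45455 kg
Dose = 0.21 mcg/kg/min × 50.45455 kg = 10.59545 mcg/min
10.59545 mcg/min × 60 min/hr = 635.7273 mcg/hr
Concentration = 2 mg ÷ 111 mL = 0.01801802 mg/mL = 18.01802 mcg/mL
Rate = 635.7273 mcg/hr ÷ 18.01802 mcg/mL = 35.28286 mL/hr
Volume infused so far = 35.28286 mL/hr × 1.2 hr = 42.33944 mL
Volume remaining = 111 − 42.33944 = 68.66056 mL
New rate:
Dose = 0.46 mcg/kg/min × 50.45455 kg = 23.20909 mcg/min
23.20909 mcg/min × 60 min/hr = 1392.545 mcg/hr
Rate = 1392.545 mcg/hr ÷ 18.01802 mcg/mL = 77.28627 mL/hr
Time remaining = 68.66056 mL ÷ 77.28627 mL/hr = 0.8883927 hr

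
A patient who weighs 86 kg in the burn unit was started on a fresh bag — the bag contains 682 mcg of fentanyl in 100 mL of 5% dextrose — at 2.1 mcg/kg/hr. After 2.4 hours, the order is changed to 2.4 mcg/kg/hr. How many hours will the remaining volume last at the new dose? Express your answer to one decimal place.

1.2 hours

Initial rate:
Dose = 2.1 mcg/kg/hr × 86 kg = 180.6 mcg/hr
Concentration = 682 mcg ÷ 100 mL = 6.82 mcg/mL
Rate = 180.6 mcg/hr ÷ 6.82 mcg/mL = 26.48094 mL/hr
Volume infused so far = 26.48094 mL/hr × 2.4 hr = 63.55425 mL
Volume remaining = 100 − 63.55425 = 36.44575 mL
New rate:
Dose = 2.4 mcg/kg/hr × 86 kg = 206.4 mcg/hr
Rate = 206.4 mcg/hr ÷ 6.82 mcg/mL = 30.26393 mL/hr
Time remaining = 36.44575 mL ÷ 30.26393 mL/hr = 1.204264 hr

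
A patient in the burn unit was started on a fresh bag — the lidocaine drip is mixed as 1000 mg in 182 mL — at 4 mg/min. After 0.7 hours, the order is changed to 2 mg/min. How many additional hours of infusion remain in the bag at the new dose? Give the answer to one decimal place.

Initial rate:
4 mg/min × 60 min/hr = 240 mg/hr
Concentration = 1000 mg ÷ 182 mL = 5.494505 mg/mL
Rate = 240 mg/hr ÷ 5.494505 mg/mL = 43.68 mL/hr
Volume infused so far = 43.68 mL/hr × 0.7 hr = 30.576 mL
Volume remaining = 182 − 30.576 = 151.424 mL
New rate:
2 mg/min × 60 min/hr = 120 mg/hr
Rate = 120 mg/hr ÷ 5.494505 mg/mL = 21.84 mL/hr
Time remaining = 151.424 mL ÷ 21.84 mL/hr = 6.933333 hr

6.9 hours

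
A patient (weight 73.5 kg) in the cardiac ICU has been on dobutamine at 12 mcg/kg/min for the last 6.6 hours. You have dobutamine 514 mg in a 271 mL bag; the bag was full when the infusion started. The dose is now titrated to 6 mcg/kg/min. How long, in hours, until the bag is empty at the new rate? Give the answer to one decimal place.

6.2 hours

Initial rate:
Dose = 12 mcg/kg/min × 73.5 kg = 882 mcg/min
882 mcg/min × 60 min/hr = 52920 mcg/hr
Concentration = 514 mg ÷ 271 mL = 1.896679 mg/mL = 1896.679 mcg/mL
Rate = 52920 mcg/hr ÷ 1896.679 mcg/mL = 27.9014 mL/hr
Volume infused so far = 27.9014 mL/hr × 6.6 hr = 184.1492 mL
Volume remaining = 271 − 184.1492 = 86.85075 mL
New rate:
Dose = 6 mcg/kg/min × 73.5 kg = 441 mcg/min
441 mcg/min × 60 min/hr = 26460 mcg/hr
Rate = 26460 mcg/hr ÷ 1896.679 mcg/mL = 13.9507 mL/hr
Time remaining = 86.85075 mL ÷ 13.9507 mL/hr = 6.225548 hr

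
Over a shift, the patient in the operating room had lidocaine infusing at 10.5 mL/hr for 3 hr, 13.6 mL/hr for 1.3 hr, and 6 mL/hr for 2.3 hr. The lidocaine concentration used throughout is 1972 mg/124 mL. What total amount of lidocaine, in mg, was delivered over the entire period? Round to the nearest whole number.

1002 mg

Concentration = 1972 mg ÷ 124 mL = 15.90323 mg/mL
Stage 1: 10.5 mL/hr × 3 hr = 31.5 mL → 31.5 mL × 15.90323 mg/mL = 500.9516 mg
Stage 2: 13.6 mL/hr × 1.3 hr = 17.68 mL → 17.68 mL × 15.90323 mg/mL = 281.169 mg
Stage 3: 6 mL/hr × 2.3 hr = 13.8 mL → 13.8 mL × 15.90323 mg/mL = 219.4645 mg
Total = 500.9516 + 281.169 + 219.4645 = 1001.585 mg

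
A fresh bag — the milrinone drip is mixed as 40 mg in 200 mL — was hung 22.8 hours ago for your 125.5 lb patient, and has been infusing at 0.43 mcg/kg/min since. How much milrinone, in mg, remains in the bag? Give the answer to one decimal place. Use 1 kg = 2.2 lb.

Weight = 125.5 lb ÷ 2.2 lb/kg = 57.04545 kg
Dose = 0.43 mcg/kg/min × 57.04545 kg = 24.52955 mcg/min
24.52955 mcg/min × 60 min/hr = 1471.773 mcg/hr
Concentration = 40 mg ÷ 200 mL = 0.2 mg/mL = 200 mcg/mL
Rate = 1471.773 mcg/hr ÷ 200 mcg/mL = 7.358864 mL/hr
Volume infused = 7.358864 mL/hr × 22.8 hr = 167.7821 mL
Volume remaining = 200 − 167.7821 = 32.21791 mL
Drug remaining = 32.21791 mL × 200 mcg/mL = 6443.582 mcg = 6.443582 mg

6.4 mg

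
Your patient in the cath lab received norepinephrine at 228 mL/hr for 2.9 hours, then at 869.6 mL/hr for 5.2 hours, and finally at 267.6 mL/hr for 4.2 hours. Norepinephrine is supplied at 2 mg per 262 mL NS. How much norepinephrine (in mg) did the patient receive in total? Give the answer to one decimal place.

48.1 mg

Concentration = 2 mg ÷ 262 mL = 0.007633588 mg/mL
Stage 1: 228 mL/hr × 2.9 hr = 661.2 mL → 661.2 mL × 0.007633588 mg/mL = 5.047328 mg
Stage 2: 869.6 mL/hr × 5.2 hr = 4521.92 mL → 4521.92 mL × 0.007633588 mg/mL = 34.51847 mg
Stage 3: 267.6 mL/hr × 4.2 hr = 1123.92 mL → 1123.92 mL × 0.007633588 mg/mL = 8.579542 mg
Total = 5.047328 + 34.51847 + 8.579542 = 48.14534 mg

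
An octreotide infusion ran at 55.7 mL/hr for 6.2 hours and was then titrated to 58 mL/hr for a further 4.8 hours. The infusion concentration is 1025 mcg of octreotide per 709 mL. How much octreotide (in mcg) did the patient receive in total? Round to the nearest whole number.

Concentration = 1025 mcg ÷ 709 mL = 1.445698 mcg/mL
Stage 1: 55.7 mL/hr × 6.2 hr = 345.34 mL → 345.34 mL × 1.445698 mcg/mL = 499.2574 mcg
Stage 2: 58 mL/hr × 4.8 hr = 278.4 mL → 278.4 mL × 1.445698 mcg/mL = 402.4824 mcg
Total = 499.2574 + 402.4824 = 901.7398 mcg

902 mcg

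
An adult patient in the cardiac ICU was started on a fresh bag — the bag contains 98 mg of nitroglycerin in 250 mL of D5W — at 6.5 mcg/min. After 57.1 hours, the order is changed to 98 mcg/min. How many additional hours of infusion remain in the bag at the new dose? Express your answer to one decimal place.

12.9 hours

Initial rate:
6.5 mcg/min × 60 min/hr = 390 mcg/hr
Concentration = 98 mg ÷ 250 mL = 0.392 mg/mL = 392 mcg/mL
Rate = 390 mcg/hr ÷ 392 mcg/mL = 0.994898 mL/hr
Volume infused so far = 0.994898 mL/hr × 57.1 hr = 56.80867 mL
Volume remaining = 250 − 56.80867 = 193.1913 mL
New rate:
98 mcg/min × 60 min/hr = 5880 mcg/hr
Rate = 5880 mcg/hr ÷ 392 mcg/mL = 15 mL/hr
Time remaining = 193.1913 mL ÷ 15 mL/hr = 12.87942 hr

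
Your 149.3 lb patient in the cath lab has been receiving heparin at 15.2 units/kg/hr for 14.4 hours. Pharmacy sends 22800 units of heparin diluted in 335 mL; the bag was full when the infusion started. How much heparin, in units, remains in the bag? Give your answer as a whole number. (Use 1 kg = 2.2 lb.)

Weight = 149.3 lb ÷ 2.2 lb/kg = 67.86364 kg
Dose = 15.2 units/kg/hr × 67.86364 kg = 1031.527 units/hr
Concentration = 22800 units ÷ 335 mL = 68.0597 units/mL
Rate = 1031.527 units/hr ÷ 68.0597 units/mL = 15.15621 mL/hr
Volume infused = 15.15621 mL/hr × 14.4 hr = 218.2495 mL
Volume remaining = 335 − 218.2495 = 116.7505 mL
Drug remaining = 116.7505 mL × 68.0597 units/mL = 7946.007 units

7946 units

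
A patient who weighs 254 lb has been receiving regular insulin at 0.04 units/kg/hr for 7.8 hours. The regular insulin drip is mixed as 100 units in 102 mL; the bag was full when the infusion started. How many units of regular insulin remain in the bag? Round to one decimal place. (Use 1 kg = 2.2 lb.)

Weight = 254 lb ÷ 2.2 lb/kg = 115.4545 kg
Dose = 0.04 units/kg/hr × 115.4545 kg = 4.618182 units/hr
Concentration = 100 units ÷ 102 mL = 0.9803922 units/mL
Rate = 4.618182 units/hr ÷ 0.9803922 units/mL = 4.710545 mL/hr
Volume infused = 4.710545 mL/hr × 7.8 hr = 36.74225 mL
Volume remaining = 102 − 36.74225 = 65.25775 mL
Drug remaining = 65.25775 mL × 0.9803922 units/mL = 63.97818 units

64.0 units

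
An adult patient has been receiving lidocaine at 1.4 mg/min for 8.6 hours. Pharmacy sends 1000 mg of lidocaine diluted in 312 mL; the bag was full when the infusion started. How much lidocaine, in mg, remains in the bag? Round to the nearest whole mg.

278 mg

1.4 mg/min × 60 min/hr = 84 mg/hr
Concentration = 1000 mg ÷ 312 mL = 3.205128 mg/mL
Rate = 84 mg/hr ÷ 3.205128 mg/mL = 26.208 mL/hr
Volume infused = 26.208 mL/hr × 8.6 hr = 225.3888 mL
Volume remaining = 312 − 225.3888 = 86.6112 mL
Drug remaining = 86.6112 mL × 3.205128 mg/mL = 277.6 mg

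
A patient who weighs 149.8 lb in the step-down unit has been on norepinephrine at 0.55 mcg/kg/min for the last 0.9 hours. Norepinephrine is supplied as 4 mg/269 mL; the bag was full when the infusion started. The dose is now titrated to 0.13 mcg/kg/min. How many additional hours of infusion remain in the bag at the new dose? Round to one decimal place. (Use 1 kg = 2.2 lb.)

3.7 hours

Initial rate:
Weight = 149.8 lb ÷ 2.2 lb/kg = 68.09091 kg
Dose = 0.55 mcg/kg/min × 68.09091 kg = 37.45 mcg/min
37.45 mcg/min × 60 min/hr = 2247 mcg/hr
Concentration = 4 mg ÷ 269 mL = 0.01486989 mg/mL = 14.86989 mcg/mL
Rate = 2247 mcg/hr ÷ 14.86989 mcg/mL = 151.1107 mL/hr
Volume infused so far = 151.1107 mL/hr × 0.9 hr = 135.9997 mL
Volume remaining = 269 − 135.9997 = 133.0003 mL
New rate:
Dose = 0.13 mcg/kg/min × 68.09091 kg = 8.851818 mcg/min
8.851818 mcg/min × 60 min/hr = 531.1091 mcg/hr
Rate = 531.1091 mcg/hr ÷ 14.86989 mcg/mL = 35.71709 mL/hr
Time remaining = 133.0003 mL ÷ 35.71709 mL/hr = 3.723717 hr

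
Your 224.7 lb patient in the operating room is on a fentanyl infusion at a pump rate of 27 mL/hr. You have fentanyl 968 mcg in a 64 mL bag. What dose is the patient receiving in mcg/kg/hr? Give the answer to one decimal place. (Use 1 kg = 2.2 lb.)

Weight = 224.7 lb ÷ 2.2 lb/kg = 102.1364 kg
Concentration = 968 mcg ÷ 64 mL = 15.125 mcg/mL
Drug rate = 27 mL/hr × 15.125 mcg/mL = 408.375 mcg/hr
408.375 mcg/hr ÷ 102.1364 kg = 3.998331 mcg/kg/hr

4.0 mcg/kg/hr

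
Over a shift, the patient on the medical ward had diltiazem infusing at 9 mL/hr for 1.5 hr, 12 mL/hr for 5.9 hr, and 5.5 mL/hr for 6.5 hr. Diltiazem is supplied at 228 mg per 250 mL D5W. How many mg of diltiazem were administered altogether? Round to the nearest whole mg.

109 mg

Concentration = 228 mg ÷ 250 mL = 0.912 mg/mL
Stage 1: 9 mL/hr × 1.5 hr = 13.5 mL → 13.5 mL × 0.912 mg/mL = 12.312 mg
Stage 2: 12 mL/hr × 5.9 hr = 70.8 mL → 70.8 mL × 0.912 mg/mL = 64.5696 mg
Stage 3: 5.5 mL/hr × 6.5 hr = 35.75 mL → 35.75 mL × 0.912 mg/mL = 32.604 mg
Total = 12.312 + 64.5696 + 32.604 = 109.4856 mg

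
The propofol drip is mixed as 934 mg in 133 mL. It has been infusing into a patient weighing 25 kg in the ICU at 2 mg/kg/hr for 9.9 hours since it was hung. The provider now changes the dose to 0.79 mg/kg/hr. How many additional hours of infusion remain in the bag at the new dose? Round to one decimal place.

Initial rate:
Dose = 2 mg/kg/hr × 25 kg = 50 mg/hr
Concentration = 934 mg ÷ 133 mL = 7.022556 mg/mL
Rate = 50 mg/hr ÷ 7.022556 mg/mL = 7.119914 mL/hr
Volume infused so far = 7.119914 mL/hr × 9.9 hr = 70.48715 mL
Volume remaining = 133 − 70.48715 = 62.51285 mL
New rate:
Dose = 0.79 mg/kg/hr × 25 kg = 19.75 mg/hr
Rate = 19.75 mg/hr ÷ 7.022556 mg/mL = 2.812366 mL/hr
Time remaining = 62.51285 mL ÷ 2.812366 mL/hr = 22.22785 hr

22.2 hours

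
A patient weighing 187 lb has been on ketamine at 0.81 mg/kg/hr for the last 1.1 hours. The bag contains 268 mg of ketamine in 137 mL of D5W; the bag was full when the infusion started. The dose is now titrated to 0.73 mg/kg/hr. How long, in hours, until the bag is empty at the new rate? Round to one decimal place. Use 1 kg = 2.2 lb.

Initial rate:
Weight = 187 lb ÷ 2.2 lb/kg = 85 kg
Dose = 0.81 mg/kg/hr × 85 kg = 68.85 mg/hr
Concentration = 268 mg ÷ 137 mL = 1.956204 mg/mL
Rate = 68.85 mg/hr ÷ 1.956204 mg/mL = 35.19571 mL/hr
Volume infused so far = 35.19571 mL/hr × 1.1 hr = 38.71528 mL
Volume remaining = 137 − 38.71528 = 98.28472 mL
New rate:
Dose = 0.73 mg/kg/hr × 85 kg = 62.05 mg/hr
Rate = 62.05 mg/hr ÷ 1.956204 mg/mL = 31.71959 mL/hr
Time remaining = 98.28472 mL ÷ 31.71959 mL/hr = 3.09855 hr

3.1 hours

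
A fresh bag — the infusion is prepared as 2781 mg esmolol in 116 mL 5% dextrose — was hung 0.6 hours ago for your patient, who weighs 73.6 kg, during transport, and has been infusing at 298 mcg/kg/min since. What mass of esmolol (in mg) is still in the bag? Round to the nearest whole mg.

1991 mg

Dose = 298 mcg/kg/min × 73.6 kg = 21932.8 mcg/min
21932.8 mcg/min × 60 min/hr = 1315968 mcg/hr
Concentration = 2781 mg ÷ 116 mL = 23.97414 mg/mL = 23974.14 mcg/mL
Rate = 1315968 mcg/hr ÷ 23974.14 mcg/mL = 54.89115 mL/hr
Volume infused = 54.89115 mL/hr × 0.6 hr = 32.93469 mL
Volume remaining = 116 − 32.93469 = 83.06531 mL
Drug remaining = 83.06531 mL × 23974.14 mcg/mL = 1991419 mcg = 1991.419 mg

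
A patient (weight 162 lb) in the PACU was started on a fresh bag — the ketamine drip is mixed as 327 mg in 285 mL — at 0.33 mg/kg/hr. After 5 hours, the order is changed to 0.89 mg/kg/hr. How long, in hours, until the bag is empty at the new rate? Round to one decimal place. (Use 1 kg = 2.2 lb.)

Initial rate:
Weight = 162 lb ÷ 2.2 lb/kg = 73.63636 kg
Dose = 0.33 mg/kg/hr × 73.63636 kg = 24.3 mg/hr
Concentration = 327 mg ÷ 285 mL = 1.147368 mg/mL
Rate = 24.3 mg/hr ÷ 1.147368 mg/mL = 21.1789 mL/hr
Volume infused so far = 21.1789 mL/hr × 5 hr = 105.8945 mL
Volume remaining = 285 − 105.8945 = 179.1055 mL
New rate:
Dose = 0.89 mg/kg/hr × 73.63636 kg = 65.53636 mg/hr
Rate = 65.53636 mg/hr ÷ 1.147368 mg/mL = 57.11885 mL/hr
Time remaining = 179.1055 mL ÷ 57.11885 mL/hr = 3.135664 hr

3.1 hours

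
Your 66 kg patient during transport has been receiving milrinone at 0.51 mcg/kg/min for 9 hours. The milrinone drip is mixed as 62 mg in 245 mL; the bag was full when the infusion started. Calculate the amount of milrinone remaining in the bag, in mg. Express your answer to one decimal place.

Dose = 0.51 mcg/kg/min × 66 kg = 33.66 mcg/min
33.66 mcg/min × 60 min/hr = 2019.6 mcg/hr
Concentration = 62 mg ÷ 245 mL = 0.2530612 mg/mL = 253.0612 mcg/mL
Rate = 2019.6 mcg/hr ÷ 253.0612 mcg/mL = 7.980677 mL/hr
Volume infused = 7.980677 mL/hr × 9 hr = 71.8261 mL
Volume remaining = 245 − 71.8261 = 173.1739 mL
Drug remaining = 173.1739 mL × 253.0612 mcg/mL = 43823.6 mcg = 43.8236 mg

43.8 mg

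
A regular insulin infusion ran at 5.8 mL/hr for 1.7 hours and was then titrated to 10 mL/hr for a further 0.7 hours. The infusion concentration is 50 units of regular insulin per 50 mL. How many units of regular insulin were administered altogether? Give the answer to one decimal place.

Concentration = 50 units ÷ 50 mL = 1 units/mL
Stage 1: 5.8 mL/hr × 1.7 hr = 9.86 mL → 9.86 mL × 1 units/mL = 9.86 units
Stage 2: 10 mL/hr × 0.7 hr = 7 mL → 7 mL × 1 units/mL = 7 units
Total = 9.86 + 7 = 16.86 units

16.9 units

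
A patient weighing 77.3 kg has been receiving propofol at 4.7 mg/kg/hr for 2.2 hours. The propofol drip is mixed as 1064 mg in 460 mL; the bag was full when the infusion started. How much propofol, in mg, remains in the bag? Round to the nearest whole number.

265 mg

Dose = 4.7 mg/kg/hr × 77.3 kg = 363.31 mg/hr
Concentration = 1064 mg ÷ 460 mL = 2.313043 mg/mL
Rate = 363.31 mg/hr ÷ 2.313043 mg/mL = 157.0701 mL/hr
Volume infused = 157.0701 mL/hr × 2.2 hr = 345.5542 mL
Volume remaining = 460 − 345.5542 = 114.4458 mL
Drug remaining = 114.4458 mL × 2.313043 mg/mL = 264.718 mg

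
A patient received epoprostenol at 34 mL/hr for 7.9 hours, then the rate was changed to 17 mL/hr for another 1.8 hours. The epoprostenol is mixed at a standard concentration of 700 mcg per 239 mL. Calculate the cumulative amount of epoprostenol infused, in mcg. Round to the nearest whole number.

Concentration = 700 mcg ÷ 239 mL = 2.92887 mcg/mL
Stage 1: 34 mL/hr × 7.9 hr = 268.6 mL → 268.6 mL × 2.92887 mcg/mL = 786.6946 mcg
Stage 2: 17 mL/hr × 1.8 hr = 30.6 mL → 30.6 mL × 2.92887 mcg/mL = 89.62343 mcg
Total = 786.6946 + 89.62343 = 876.318 mcg

876 mcg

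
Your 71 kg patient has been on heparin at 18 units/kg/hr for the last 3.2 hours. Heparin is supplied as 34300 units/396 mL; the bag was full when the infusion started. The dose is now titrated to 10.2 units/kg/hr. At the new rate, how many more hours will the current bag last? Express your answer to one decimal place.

41.7 hours

Initial rate:
Dose = 18 units/kg/hr × 71 kg = 1278 units/hr
Concentration = 34300 units ÷ 396 mL = 86.61616 units/mL
Rate = 1278 units/hr ÷ 86.61616 units/mL = 14.75475 mL/hr
Volume infused so far = 14.75475 mL/hr × 3.2 hr = 47.21521 mL
Volume remaining = 396 − 47.21521 = 348.7848 mL
New rate:
Dose = 10.2 units/kg/hr × 71 kg = 724.2 units/hr
Rate = 724.2 units/hr ÷ 86.61616 units/mL = 8.361026 mL/hr
Time remaining = 348.7848 mL ÷ 8.361026 mL/hr = 41.71555 hr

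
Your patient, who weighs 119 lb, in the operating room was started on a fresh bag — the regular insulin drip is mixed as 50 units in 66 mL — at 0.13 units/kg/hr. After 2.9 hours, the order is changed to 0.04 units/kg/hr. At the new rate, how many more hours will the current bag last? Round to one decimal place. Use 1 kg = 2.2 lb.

Initial rate:
Weight = 119 lb ÷ 2.2 lb/kg = 54.09091 kg
Dose = 0.13 units/kg/hr × 54.09091 kg = 7.031818 units/hr
Concentration = 50 units ÷ 66 mL = 0.7575758 units/mL
Rate = 7.031818 units/hr ÷ 0.7575758 units/mL = 9.282 mL/hr
Volume infused so far = 9.282 mL/hr × 2.9 hr = 26.9178 mL
Volume remaining = 66 − 26.9178 = 39.0822 mL
New rate:
Dose = 0.04 units/kg/hr × 54.09091 kg = 2.163636 units/hr
Rate = 2.163636 units/hr ÷ 0.7575758 units/mL = 2.856 mL/hr
Time remaining = 39.0822 mL ÷ 2.856 mL/hr = 13.68424 hr

13.7 hours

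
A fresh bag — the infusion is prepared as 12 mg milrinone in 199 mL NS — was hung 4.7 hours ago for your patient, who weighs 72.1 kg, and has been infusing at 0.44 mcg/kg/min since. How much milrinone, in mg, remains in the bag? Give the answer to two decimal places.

Dose = 0.44 mcg/kg/min × 72.1 kg = 31.724 mcg/min
31.724 mcg/min × 60 min/hr = 1903.44 mcg/hr
Concentration = 12 mg ÷ 199 mL = 0.06030151 mg/mL = 60.30151 mcg/mL
Rate = 1903.44 mcg/hr ÷ 60.30151 mcg/mL = 31.56538 mL/hr
Volume infused = 31.56538 mL/hr × 4.7 hr = 148.3573 mL
Volume remaining = 199 − 148.3573 = 50.64271 mL
Drug remaining = 50.64271 mL × 60.30151 mcg/mL = 3053.832 mcg = 3.053832 mg

3.05 mg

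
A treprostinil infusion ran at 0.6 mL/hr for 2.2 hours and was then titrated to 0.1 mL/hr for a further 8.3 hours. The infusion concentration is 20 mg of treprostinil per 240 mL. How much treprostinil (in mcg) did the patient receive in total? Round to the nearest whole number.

Concentration = 20 mg ÷ 240 mL = 0.08333333 mg/mL
Stage 1: 0.6 mL/hr × 2.2 hr = 1.32 mL → 1.32 mL × 0.08333333 mg/mL = 0.11 mg
Stage 2: 0.1 mL/hr × 8.3 hr = 0.83 mL → 0.83 mL × 0.08333333 mg/mL = 0.06916667 mg
Total = 0.11 + 0.06916667 = 0.1791667 mg = 179.1667 mcg

179 mcg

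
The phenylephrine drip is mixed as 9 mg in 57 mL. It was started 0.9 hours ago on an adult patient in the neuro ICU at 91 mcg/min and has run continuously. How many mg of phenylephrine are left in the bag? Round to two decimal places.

4.09 mg

91 mcg/min × 60 min/hr = 5460 mcg/hr
Concentration = 9 mg ÷ 57 mL = 0.1578947 mg/mL = 157.8947 mcg/mL
Rate = 5460 mcg/hr ÷ 157.8947 mcg/mL = 34.58 mL/hr
Volume infused = 34.58 mL/hr × 0.9 hr = 31.122 mL
Volume remaining = 57 − 31.122 = 25.878 mL
Drug remaining = 25.878 mL × 157.8947 mcg/mL = 4086 mcg = 4.086 mg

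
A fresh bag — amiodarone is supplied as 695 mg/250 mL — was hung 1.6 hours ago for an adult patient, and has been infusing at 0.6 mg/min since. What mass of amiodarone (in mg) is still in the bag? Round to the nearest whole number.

637 mg

0.6 mg/min × 60 min/hr = 36 mg/hr
Concentration = 695 mg ÷ 250 mL = 2.78 mg/mL
Rate = 36 mg/hr ÷ 2.78 mg/mL = 12.94964 mL/hr
Volume infused = 12.94964 mL/hr × 1.6 hr = 20.71942 mL
Volume remaining = 250 − 20.71942 = 229.2806 mL
Drug remaining = 229.2806 mL × 2.78 mg/mL = 637.4 mg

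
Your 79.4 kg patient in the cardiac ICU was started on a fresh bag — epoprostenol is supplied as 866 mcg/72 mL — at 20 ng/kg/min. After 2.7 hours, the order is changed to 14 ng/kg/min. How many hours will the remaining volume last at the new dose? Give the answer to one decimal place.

Initial rate:
Dose = 20 ng/kg/min × 79.4 kg = 1588 ng/min
1588 ng/min × 60 min/hr = 95280 ng/hr
Concentration = 866 mcg ÷ 72 mL = 12.02778 mcg/mL = 12027.78 ng/mL
Rate = 95280 ng/hr ÷ 12027.78 ng/mL = 7.921663 mL/hr
Volume infused so far = 7.921663 mL/hr × 2.7 hr = 21.38849 mL
Volume remaining = 72 − 21.38849 = 50.61151 mL
New rate:
Dose = 14 ng/kg/min × 79.4 kg = 1111.6 ng/min
1111.6 ng/min × 60 min/hr = 66696 ng/hr
Rate = 66696 ng/hr ÷ 12027.78 ng/mL = 5.545164 mL/hr
Time remaining = 50.61151 mL ÷ 5.545164 mL/hr = 9.127144 hr

9.1 hours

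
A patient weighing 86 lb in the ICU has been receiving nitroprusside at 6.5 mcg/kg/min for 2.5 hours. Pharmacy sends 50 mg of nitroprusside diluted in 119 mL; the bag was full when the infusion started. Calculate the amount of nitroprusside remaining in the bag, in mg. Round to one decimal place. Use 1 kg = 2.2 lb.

11.9 mg

Weight = 86 lb ÷ 2.2 lb/kg = 39.09091 kg
Dose = 6.5 mcg/kg/min × 39.09091 kg = 254.0909 mcg/min
254.0909 mcg/min × 60 min/hr = 15245.45 mcg/hr
Concentration = 50 mg ÷ 119 mL = 0.4201681 mg/mL = 420.1681 mcg/mL
Rate = 15245.45 mcg/hr ÷ 420.1681 mcg/mL = 36.28418 mL/hr
Volume infused = 36.28418 mL/hr × 2.5 hr = 90.71045 mL
Volume remaining = 119 − 90.71045 = 28.28955 mL
Drug remaining = 28.28955 mL × 420.1681 mcg/mL = 11886.36 mcg = 11.88636 mg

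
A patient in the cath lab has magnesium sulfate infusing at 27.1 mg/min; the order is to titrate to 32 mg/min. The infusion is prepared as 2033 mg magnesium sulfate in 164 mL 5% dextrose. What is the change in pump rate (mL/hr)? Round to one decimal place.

23.7 mL/hr

At the current dose:
27.1 mg/min × 60 min/hr = 1626 mg/hr
Concentration = 2033 mg ÷ 164 mL = 12.39634 mg/mL
Rate = 1626 mg/hr ÷ 12.39634 mg/mL = 131.1677 mL/hr
At the new dose:
32 mg/min × 60 min/hr = 1920 mg/hr
Rate = 1920 mg/hr ÷ 12.39634 mg/mL = 154.8844 mL/hr
Change = 154.8844 − 131.1677 = 23.71667 mL/hr → 23.71667 mL/hr increase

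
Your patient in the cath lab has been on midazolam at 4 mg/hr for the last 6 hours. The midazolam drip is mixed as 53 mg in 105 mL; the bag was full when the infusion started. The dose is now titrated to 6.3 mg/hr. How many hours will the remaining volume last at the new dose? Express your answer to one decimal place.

4.6 hours

Initial rate:
Concentration = 53 mg ÷ 105 mL = 0.5047619 mg/mL
Rate = 4 mg/hr ÷ 0.5047619 mg/mL = 7.924528 mL/hr
Volume infused so far = 7.924528 mL/hr × 6 hr = 47.54717 mL
Volume remaining = 105 − 47.54717 = 57.45283 mL
New rate:
Rate = 6.3 mg/hr ÷ 0.5047619 mg/mL = 12.48113 mL/hr
Time remaining = 57.45283 mL ÷ 12.48113 mL/hr = 4.603175 hr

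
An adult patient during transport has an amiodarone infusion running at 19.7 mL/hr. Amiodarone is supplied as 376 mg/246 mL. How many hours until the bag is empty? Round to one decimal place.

12.5 hours

Duration = 246 mL ÷ 19.7 mL/hr = 12.48731 hr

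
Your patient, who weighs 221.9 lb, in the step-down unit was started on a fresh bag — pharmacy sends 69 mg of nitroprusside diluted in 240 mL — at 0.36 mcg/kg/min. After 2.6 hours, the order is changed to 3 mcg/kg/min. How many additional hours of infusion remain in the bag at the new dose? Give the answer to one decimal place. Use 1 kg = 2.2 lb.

Initial rate:
Weight = 221.9 lb ÷ 2.2 lb/kg = 100.8636 kg
Dose = 0.36 mcg/kg/min × 100.8636 kg = 36.31091 mcg/min
36.31091 mcg/min × 60 min/hr = 2178.655 mcg/hr
Concentration = 69 mg ÷ 240 mL = 0.2875 mg/mL = 287.5 mcg/mL
Rate = 2178.655 mcg/hr ÷ 287.5 mcg/mL = 7.577929 mL/hr
Volume infused so far = 7.577929 mL/hr × 2.6 hr = 19.70262 mL
Volume remaining = 240 − 19.70262 = 220.2974 mL
New rate:
Dose = 3 mcg/kg/min × 100.8636 kg = 302.5909 mcg/min
302.5909 mcg/min × 60 min/hr = 18155.45 mcg/hr
Rate = 18155.45 mcg/hr ÷ 287.5 mcg/mL = 63.14941 mL/hr
Time remaining = 220.2974 mL ÷ 63.14941 mL/hr = 3.488511 hr

3.5 hours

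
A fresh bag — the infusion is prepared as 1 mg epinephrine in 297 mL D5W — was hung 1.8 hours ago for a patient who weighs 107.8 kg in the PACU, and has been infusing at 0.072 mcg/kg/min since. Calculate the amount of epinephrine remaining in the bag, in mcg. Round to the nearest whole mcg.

162 mcg

Dose = 0.072 mcg/kg/min × 107.8 kg = 7.7616 mcg/min
7.7616 mcg/min × 60 min/hr = 465.696 mcg/hr
Concentration = 1 mg ÷ 297 mL = 0.003367003 mg/mL = 3.367003 mcg/mL
Rate = 465.696 mcg/hr ÷ 3.367003 mcg/mL = 138.3117 mL/hr
Volume infused = 138.3117 mL/hr × 1.8 hr = 248.9611 mL
Volume remaining = 297 − 248.9611 = 48.03892 mL
Drug remaining = 48.03892 mL × 3.367003 mcg/mL = 161.7472 mcg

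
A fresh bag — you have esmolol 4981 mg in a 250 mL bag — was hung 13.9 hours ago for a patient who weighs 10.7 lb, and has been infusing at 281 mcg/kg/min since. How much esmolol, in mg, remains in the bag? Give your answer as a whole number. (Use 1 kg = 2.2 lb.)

Weight = 10.7 lb ÷ 2.2 lb/kg = 4.863636 kg
Dose = 281 mcg/kg/min × 4.863636 kg = 1366.682 mcg/min
1366.682 mcg/min × 60 min/hr = 82000.91 mcg/hr
Concentration = 4981 mg ÷ 250 mL = 19.924 mg/mL = 19924 mcg/mL
Rate = 82000.91 mcg/hr ÷ 19924 mcg/mL = 4.115685 mL/hr
Volume infused = 4.115685 mL/hr × 13.9 hr = 57.20802 mL
Volume remaining = 250 − 57.20802 = 192.792 mL
Drug remaining = 192.792 mL × 19924 mcg/mL = 3841187 mcg = 3841.187 mg

3841 mg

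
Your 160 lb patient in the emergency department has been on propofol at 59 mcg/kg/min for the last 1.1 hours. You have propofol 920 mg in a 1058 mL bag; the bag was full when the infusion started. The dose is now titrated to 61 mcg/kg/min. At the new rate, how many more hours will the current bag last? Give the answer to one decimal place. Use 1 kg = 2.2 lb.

Initial rate:
Weight = 160 lb ÷ 2.2 lb/kg = 72.72727 kg
Dose = 59 mcg/kg/min × 72.72727 kg = 4290.909 mcg/min
4290.909 mcg/min × 60 min/hr = 257454.5 mcg/hr
Concentration = 920 mg ÷ 1058 mL = 0.8695652 mg/mL = 869.5652 mcg/mL
Rate = 257454.5 mcg/hr ÷ 869.5652 mcg/mL = 296.0727 mL/hr
Volume infused so far = 296.0727 mL/hr × 1.1 hr = 325.68 mL
Volume remaining = 1058 − 325.68 = 732.32 mL
New rate:
Dose = 61 mcg/kg/min × 72.72727 kg = 4436.364 mcg/min
4436.364 mcg/min × 60 min/hr = 266181.8 mcg/hr
Rate = 266181.8 mcg/hr ÷ 869.5652 mcg/mL = 306.1091 mL/hr
Time remaining = 732.32 mL ÷ 306.1091 mL/hr = 2.39235 hr

2.4 hours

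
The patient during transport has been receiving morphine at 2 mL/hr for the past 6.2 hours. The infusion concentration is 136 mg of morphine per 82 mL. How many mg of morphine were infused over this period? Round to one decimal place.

Concentration = 136 mg ÷ 82 mL = 1.658537 mg/mL
Drug rate = 2 mL/hr × 1.658537 mg/mL = 3.317073 mg/hr
Total = 3.317073 mg/hr × 6.2 hr = 20.56585 mg

20.6 mg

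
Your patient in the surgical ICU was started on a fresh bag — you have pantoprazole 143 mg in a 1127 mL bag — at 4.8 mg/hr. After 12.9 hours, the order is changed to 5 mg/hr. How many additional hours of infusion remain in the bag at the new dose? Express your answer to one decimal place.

Initial rate:
Concentration = 143 mg ÷ 1127 mL = 0.1268855 mg/mL
Rate = 4.8 mg/hr ÷ 0.1268855 mg/mL = 37.82937 mL/hr
Volume infused so far = 37.82937 mL/hr × 12.9 hr = 487.9989 mL
Volume remaining = 1127 − 487.9989 = 639.0011 mL
New rate:
Rate = 5 mg/hr ÷ 0.1268855 mg/mL = 39.40559 mL/hr
Time remaining = 639.0011 mL ÷ 39.40559 mL/hr = 16.216 hr

16.2 hours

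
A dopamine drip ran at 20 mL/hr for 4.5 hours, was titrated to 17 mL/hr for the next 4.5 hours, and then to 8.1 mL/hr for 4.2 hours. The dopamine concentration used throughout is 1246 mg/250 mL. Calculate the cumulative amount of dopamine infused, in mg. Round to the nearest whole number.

Concentration = 1246 mg ÷ 250 mL = 4.984 mg/mL
Stage 1: 20 mL/hr × 4.5 hr = 90 mL → 90 mL × 4.984 mg/mL = 448.56 mg
Stage 2: 17 mL/hr × 4.5 hr = 76.5 mL → 76.5 mL × 4.984 mg/mL = 381.276 mg
Stage 3: 8.1 mL/hr × 4.2 hr = 34.02 mL → 34.02 mL × 4.984 mg/mL = 169.5557 mg
Total = 448.56 + 381.276 + 169.5557 = 999.3917 mg

999 mg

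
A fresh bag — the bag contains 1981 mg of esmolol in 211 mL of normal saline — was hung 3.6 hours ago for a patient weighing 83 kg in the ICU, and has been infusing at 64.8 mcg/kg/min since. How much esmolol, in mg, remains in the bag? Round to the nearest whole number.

819 mg

Dose = 64.8 mcg/kg/min × 83 kg = 5378.4 mcg/min
5378.4 mcg/min × 60 min/hr = 322704 mcg/hr
Concentration = 1981 mg ÷ 211 mL = 9.388626 mg/mL = 9388.626 mcg/mL
Rate = 322704 mcg/hr ÷ 9388.626 mcg/mL = 34.3718 mL/hr
Volume infused = 34.3718 mL/hr × 3.6 hr = 123.7385 mL
Volume remaining = 211 − 123.7385 = 87.26151 mL
Drug remaining = 87.26151 mL × 9388.626 mcg/mL = 819265.6 mcg = 819.2656 mg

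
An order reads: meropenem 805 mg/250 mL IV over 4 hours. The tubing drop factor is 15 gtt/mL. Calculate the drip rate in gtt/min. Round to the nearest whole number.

16 gtt/min

250 mL ÷ (4 hr × 60 = 240 min) = 1.041667 mL/min
1.041667 mL/min × 15 gtt/mL = 15.625 gtt/min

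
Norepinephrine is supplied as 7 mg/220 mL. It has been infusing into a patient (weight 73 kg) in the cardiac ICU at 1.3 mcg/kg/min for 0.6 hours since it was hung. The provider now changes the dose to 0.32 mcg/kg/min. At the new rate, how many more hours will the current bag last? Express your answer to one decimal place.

2.6 hours

Initial rate:
Dose = 1.3 mcg/kg/min × 73 kg = 94.9 mcg/min
94.9 mcg/min × 60 min/hr = 5694 mcg/hr
Concentration = 7 mg ÷ 220 mL = 0.03181818 mg/mL = 31.81818 mcg/mL
Rate = 5694 mcg/hr ÷ 31.81818 mcg/mL = 178.9543 mL/hr
Volume infused so far = 178.9543 mL/hr × 0.6 hr = 107.3726 mL
Volume remaining = 220 − 107.3726 = 112.6274 mL
New rate:
Dose = 0.32 mcg/kg/min × 73 kg = 23.36 mcg/min
23.36 mcg/min × 60 min/hr = 1401.6 mcg/hr
Rate = 1401.6 mcg/hr ÷ 31.81818 mcg/mL = 44.05029 mL/hr
Time remaining = 112.6274 mL ÷ 44.05029 mL/hr = 2.556792 hr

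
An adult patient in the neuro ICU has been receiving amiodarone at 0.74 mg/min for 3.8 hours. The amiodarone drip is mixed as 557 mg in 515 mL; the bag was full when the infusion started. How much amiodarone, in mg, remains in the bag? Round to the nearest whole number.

388 mg

0.74 mg/min × 60 min/hr = 44.4 mg/hr
Concentration = 557 mg ÷ 515 mL = 1.081553 mg/mL
Rate = 44.4 mg/hr ÷ 1.081553 mg/mL = 41.05206 mL/hr
Volume infused = 41.05206 mL/hr × 3.8 hr = 155.9978 mL
Volume remaining = 515 − 155.9978 = 359.0022 mL
Drug remaining = 359.0022 mL × 1.081553 mg/mL = 388.28 mg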